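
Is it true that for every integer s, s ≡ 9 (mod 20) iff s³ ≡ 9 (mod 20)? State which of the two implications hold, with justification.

Both implications hold.

(→) Suppose s ≡ 9 (mod 20). Write s = 20j + 9. Then (20j + 9)³ = 8000j³ + 10800j² + 4860j + 729 = 20(400j³ + 540j² + 243j + 36) + 9, so s³ ≡ 9 (mod 20).

(←) Conversely, suppose s³ ≡ 9 (mod 20). The only residue r in {0, …, 19} with r³ ≡ 9 (mod 20) is r = 9, so s ≡ 9 (mod 20).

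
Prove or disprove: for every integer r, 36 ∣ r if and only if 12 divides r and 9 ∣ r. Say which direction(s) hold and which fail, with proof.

Both directions hold; the statement is true.

(⟹) If 36 ∣ r, write r = 36q. Since 36 = 3·12, r = 12·(3q), so 12 ∣ r; and since 36 = 4·9, r = 9·(4q), so 9 ∣ r.

(⟸) Suppose 12 ∣ r and 9 ∣ r. Any common multiple of 12 and 9 is a multiple of their lcm; here lcm(12, 9) = 12·9/gcd(12, 9) = 108/3 = 36, so 36 ∣ r.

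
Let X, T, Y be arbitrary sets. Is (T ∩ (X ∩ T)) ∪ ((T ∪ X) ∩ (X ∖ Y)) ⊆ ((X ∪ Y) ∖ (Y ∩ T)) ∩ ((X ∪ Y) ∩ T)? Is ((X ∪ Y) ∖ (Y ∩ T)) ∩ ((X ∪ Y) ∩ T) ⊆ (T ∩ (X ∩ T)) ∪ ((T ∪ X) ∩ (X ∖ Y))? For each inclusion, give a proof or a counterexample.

(⊆) fails; (⊇) holds.

(⟹) This inclusion fails. Take X = {1}, T = ∅, Y = ∅; then 1 ∈ (T ∩ (X ∩ T)) ∪ ((T ∪ X) ∩ (X ∖ Y)) but 1 ∉ ((X ∪ Y) ∖ (Y ∩ T)) ∩ ((X ∪ Y) ∩ T).

(⟸) Let x ∈ ((X ∪ Y) ∖ (Y ∩ T)) ∩ ((X ∪ Y) ∩ T). Then x ∈ X ∩ T and x ∉ Y, from which x ∈ (T ∩ (X ∩ T)) ∪ ((T ∪ X) ∩ (X ∖ Y)).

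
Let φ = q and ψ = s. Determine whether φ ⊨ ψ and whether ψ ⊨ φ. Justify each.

(⇒) This fails. Under q = T, s = F, the left side is true but the right side is false.

(⇐) This fails. Under q = F, s = T, the left side is false but the right side is true.

Neither implication holds.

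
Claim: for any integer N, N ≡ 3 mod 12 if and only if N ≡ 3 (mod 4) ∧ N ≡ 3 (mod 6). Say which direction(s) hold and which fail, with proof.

(⇐) If N ≡ 3 (mod 4) and N ≡ 3 (mod 6), then by the Chinese remainder theorem N ≡ 3 (mod 12). This is exactly N ≡ 3 (mod 12).

(⇒) Suppose N ≡ 3 (mod 12); write N = 12j + 3. Since 4 ∣ 12, reducing mod 4 gives N ≡ 3 (mod 4); since 6 ∣ 12, reducing mod 6 gives N ≡ 3 (mod 6).

Both implications hold.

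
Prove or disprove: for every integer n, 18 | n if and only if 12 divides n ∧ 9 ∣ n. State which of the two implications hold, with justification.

(⇒) This fails: take n = 18. Certainly 18 ∣ 18, but 12 ∤ 18.

(⇐) Suppose 12 ∣ n and 9 ∣ n. Any common multiple of 12 and 9 is a multiple of their lcm; here lcm(12, 9) = 12·9/gcd(12, 9) = 108/3 = 36, so 36 ∣ n. Since 18 ∣ 36, it follows that 18 ∣ n.

Only the reverse direction holds.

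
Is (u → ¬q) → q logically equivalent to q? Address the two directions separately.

(→) Assume the antecedent. If u is true, the antecedent forces (u = T, q = T), and q holds there. If u is false, the antecedent forces (u = F, q = T), and q holds there. Either way q holds.

(←) Assume the antecedent. If u is true, the antecedent forces (u = T, q = T), and (u → ¬q) → q holds there. If u is false, the antecedent forces (u = F, q = T), and (u → ¬q) → q holds there. Either way (u → ¬q) → q holds.

Both implications hold.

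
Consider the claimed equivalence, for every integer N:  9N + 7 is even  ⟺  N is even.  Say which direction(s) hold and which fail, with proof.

Forward direction. This fails: N = 3 gives 9N + 7 = 34, which is even, but 3 is odd, not even.

Converse. This also fails: N = 2 is even, but 9N + 7 = 25 is odd, not even.

Both directions fail.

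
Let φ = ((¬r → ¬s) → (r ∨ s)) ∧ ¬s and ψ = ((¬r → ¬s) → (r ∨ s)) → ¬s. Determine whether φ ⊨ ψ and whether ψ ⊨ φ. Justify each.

(⟹) Assume the antecedent. If r is true, the antecedent forces (r = T, s = F), and ((¬r → ¬s) → (r ∨ s)) → ¬s holds there. If r is false, the antecedent cannot hold. Either way ((¬r → ¬s) → (r ∨ s)) → ¬s holds.

(⟸) This fails. Under r = F, s = F, the left side is false but the right side is true.

(⇒) holds; (⇐) fails.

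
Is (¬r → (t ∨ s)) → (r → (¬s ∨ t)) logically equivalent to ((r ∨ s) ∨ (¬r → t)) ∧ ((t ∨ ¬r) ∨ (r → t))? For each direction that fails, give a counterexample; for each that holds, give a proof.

[⇒] This fails. Under r = F, t = F, s = F, the left side is true but the right side is false.

[⇐] Assume the antecedent. If r is true, the antecedent forces (r = T, t = T, s = F) or (r = T, t = T, s = T), and the consequent holds there. If r is false, the consequent reduces to true regardless of the other variables. Either way the consequent holds.

Only the converse holds.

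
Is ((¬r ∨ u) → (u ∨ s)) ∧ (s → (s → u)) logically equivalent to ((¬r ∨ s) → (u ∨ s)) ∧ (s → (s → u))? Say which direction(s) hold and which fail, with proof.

The biconditional holds.

(⟹) Assume the antecedent. If u is true, the consequent reduces to true regardless of the other variables. If u is false, the antecedent forces (r = T, u = F, s = F), and the consequent holds there. Either way the consequent holds.

(⟸) Assume the antecedent. If u is true, the consequent reduces to true regardless of the other variables. If u is false, the antecedent forces (r = T, u = F, s = F), and the consequent holds there. Either way the consequent holds.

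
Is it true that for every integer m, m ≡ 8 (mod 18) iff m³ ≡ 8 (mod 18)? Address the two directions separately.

Not equivalent: only (⇒) holds.

(←) This fails: take m = 2. Then 2³ = 8 ≡ 8 (mod 18), yet 2 ≡ 2 (mod 18), not 8.

(→) Suppose m ≡ 8 (mod 18). Write m = 18j + 8. Then (18j + 8)³ = 5832j³ + 7776j² + 3456j + 512 = 18(324j³ + 432j² + 192j + 28) + 8, so m³ ≡ 8 (mod 18).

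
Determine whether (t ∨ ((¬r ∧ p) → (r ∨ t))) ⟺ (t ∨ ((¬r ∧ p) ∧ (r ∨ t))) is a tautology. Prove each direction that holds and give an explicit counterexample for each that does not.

(⇒) fails; (⇐) holds.

(⟹) This fails. Under p = F, r = F, t = F, the left side is true but the right side is false.

(⟸) Assume the antecedent. If p is true, the antecedent forces (p = T, r = F, t = T) or (p = T, r = T, t = T), and t ∨ ((¬r ∧ p) → (r ∨ t)) holds there. If p is false, t ∨ ((¬r ∧ p) → (r ∨ t)) reduces to true regardless of the other variables. Either way t ∨ ((¬r ∧ p) → (r ∨ t)) holds.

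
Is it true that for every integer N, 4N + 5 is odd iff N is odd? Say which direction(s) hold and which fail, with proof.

(⇒) This fails: take N = 6. Then 4N + 5 = 29, which is odd, yet N = 6 is even, not odd.

(⇐) Suppose N is odd. Since 4 is even, 4N is even for every N, so 4N + 5 has the same parity as 5, which is odd. Hence 4N + 5 is odd.

Only the converse holds.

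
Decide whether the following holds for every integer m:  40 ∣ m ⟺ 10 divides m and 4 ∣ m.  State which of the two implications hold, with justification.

Converse. This fails: take m = 20. Both 10 ∣ 20 and 4 ∣ 20, yet 20 is not a multiple of 40 (since 20 = 0·40 + 20), so 40 ∤ 20.

Forward direction. If 40 ∣ m, write m = 40q. Since 40 = 4·10, m = 10·(4q), so 10 ∣ m; and since 40 = 10·4, m = 4·(10q), so 4 ∣ m.

Only the forward implication holds.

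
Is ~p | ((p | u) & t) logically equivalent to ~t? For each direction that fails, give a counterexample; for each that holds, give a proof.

(→) This fails. Under t = T, u = F, p = F, the left side is true but the right side is false.

(←) This fails. Under t = F, u = F, p = T, the left side is false but the right side is true.

Both directions fail.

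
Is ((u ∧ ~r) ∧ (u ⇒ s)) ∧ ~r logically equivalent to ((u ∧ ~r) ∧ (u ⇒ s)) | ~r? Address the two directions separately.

(⇒) holds; (⇐) fails.

Forward direction. Assume the antecedent. If s is true, the antecedent forces (s = T, r = F, u = T), and ((u ∧ ~r) ∧ (u ⇒ s)) | ~r holds there. If s is false, the antecedent cannot hold. Either way ((u ∧ ~r) ∧ (u ⇒ s)) | ~r holds.

Converse. This fails. Under s = F, r = F, u = F, the left side is false but the right side is true.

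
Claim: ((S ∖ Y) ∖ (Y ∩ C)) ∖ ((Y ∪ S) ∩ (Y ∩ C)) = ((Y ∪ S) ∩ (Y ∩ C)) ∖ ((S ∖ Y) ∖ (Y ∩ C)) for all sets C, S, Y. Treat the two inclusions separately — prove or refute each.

(⟹) This inclusion fails. Take C = ∅, S = {1}, Y = ∅; then 1 ∈ ((S ∖ Y) ∖ (Y ∩ C)) ∖ ((Y ∪ S) ∩ (Y ∩ C)) but 1 ∉ ((Y ∪ S) ∩ (Y ∩ C)) ∖ ((S ∖ Y) ∖ (Y ∩ C)).

(⟸) This inclusion fails. Take C = {1}, S = ∅, Y = {1}; then 1 ∈ ((Y ∪ S) ∩ (Y ∩ C)) ∖ ((S ∖ Y) ∖ (Y ∩ C)) but 1 ∉ ((S ∖ Y) ∖ (Y ∩ C)) ∖ ((Y ∪ S) ∩ (Y ∩ C)).

Both inclusions fail.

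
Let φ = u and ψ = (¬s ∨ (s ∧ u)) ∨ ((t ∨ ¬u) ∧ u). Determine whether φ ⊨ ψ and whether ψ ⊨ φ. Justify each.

(⟸) This fails. Under s = F, t = F, u = F, the left side is false but the right side is true.

(⟹) Assume the antecedent. If s is true, the antecedent forces (s = T, t = F, u = T) or (s = T, t = T, u = T), and the consequent holds there. If s is false, the consequent reduces to true regardless of the other variables. Either way the consequent holds.

Only the forward implication holds.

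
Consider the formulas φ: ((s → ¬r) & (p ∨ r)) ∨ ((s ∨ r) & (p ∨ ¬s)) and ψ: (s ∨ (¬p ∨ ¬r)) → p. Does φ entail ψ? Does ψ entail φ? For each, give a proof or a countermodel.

The forward direction fails; the converse holds.

(→) This fails. Under p = F, s = F, r = T, the left side is true but the right side is false.

(←) Assume the antecedent. If p is true, the consequent reduces to true regardless of the other variables. If p is false, the antecedent cannot hold. Either way the consequent holds.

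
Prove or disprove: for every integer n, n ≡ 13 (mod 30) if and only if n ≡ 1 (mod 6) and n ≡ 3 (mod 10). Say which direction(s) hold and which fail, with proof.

(→) Suppose n ≡ 13 (mod 30); write n = 30j + 13. Since 6 ∣ 30, reducing mod 6 gives n ≡ 13 ≡ 1 (mod 6); since 10 ∣ 30, reducing mod 10 gives n ≡ 13 ≡ 3 (mod 10).

(←) Conversely, if n ≡ 1 (mod 6) and n ≡ 3 (mod 10), then by the Chinese remainder theorem n ≡ 13 (mod 30). This is exactly n ≡ 13 (mod 30).

The biconditional holds.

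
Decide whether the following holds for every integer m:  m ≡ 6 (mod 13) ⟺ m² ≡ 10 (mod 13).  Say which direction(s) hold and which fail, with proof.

(→) Suppose m ≡ 6 (mod 13). Write m = 13j + 6. Then (13j + 6)² = 169j² + 156j + 36 = 13(13j² + 12j + 2) + 10, so m² ≡ 10 (mod 13).

(←) This fails: take m = 7. Then 7² = 49 ≡ 10 (mod 13), yet 7 ≡ 7 (mod 13), not 6.

(⇒) holds; (⇐) fails.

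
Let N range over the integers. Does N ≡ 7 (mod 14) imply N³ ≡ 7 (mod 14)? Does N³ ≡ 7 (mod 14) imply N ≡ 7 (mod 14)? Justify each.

(←) Suppose N³ ≡ 7 (mod 14). The only residue r in {0, …, 13} with r³ ≡ 7 (mod 14) is r = 7, so N ≡ 7 (mod 14).

(→) Suppose N ≡ 7 (mod 14). Write N = 14j + 7. Then (14j + 7)³ = 2744j³ + 4116j² + 2058j + 343 = 14(196j³ + 294j² + 147j + 24) + 7, so N³ ≡ 7 (mod 14).

Equivalent; both directions hold.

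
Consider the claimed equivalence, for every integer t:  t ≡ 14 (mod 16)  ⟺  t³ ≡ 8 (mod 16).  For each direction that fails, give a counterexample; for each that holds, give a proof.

Only the forward implication holds.

[⇒] Suppose t ≡ 14 (mod 16). Write t = 16j + 14. Then (16j + 14)³ = 4096j³ + 10752j² + 9408j + 2744 = 16(256j³ + 672j² + 588j + 171) + 8, so t³ ≡ 8 (mod 16).

[⇐] This fails: take t = 2. Then 2³ = 8 ≡ 8 (mod 16), yet 2 ≡ 2 (mod 16), not 14.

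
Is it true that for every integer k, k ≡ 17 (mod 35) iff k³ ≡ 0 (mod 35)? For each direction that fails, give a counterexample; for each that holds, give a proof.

(→) This fails: take k = 17. Then 17 ≡ 17 (mod 35), but 17³ = 4913 ≡ 13 (mod 35), not 0.

(←) This fails: take k = 0. Then 0³ = 0 ≡ 0 (mod 35), yet 0 ≡ 0 (mod 35), not 17.

Neither direction holds.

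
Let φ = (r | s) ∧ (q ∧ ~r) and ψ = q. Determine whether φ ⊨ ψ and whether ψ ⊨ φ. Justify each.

Only the forward implication holds.

(⟹) Assume the antecedent. If s is true, the antecedent forces (s = T, q = T, r = F), and q holds there. If s is false, the antecedent cannot hold. Either way q holds.

(⟸) This fails. Under s = F, q = T, r = F, the left side is false but the right side is true.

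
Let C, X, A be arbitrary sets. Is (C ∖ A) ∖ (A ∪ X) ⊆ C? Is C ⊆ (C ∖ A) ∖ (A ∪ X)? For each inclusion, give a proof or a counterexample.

Forward inclusion. Let x ∈ (C ∖ A) ∖ (A ∪ X). Then x ∈ C and x ∉ X, A, from which x ∈ C.

Reverse inclusion. This inclusion fails. Take C = {1}, X = {1}, A = ∅; then 1 ∈ C but 1 ∉ (C ∖ A) ∖ (A ∪ X).

The sets are not equal: only the forward inclusion holds.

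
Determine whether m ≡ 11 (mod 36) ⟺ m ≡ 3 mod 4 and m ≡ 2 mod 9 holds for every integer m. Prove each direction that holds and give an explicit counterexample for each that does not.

(⇒) Suppose m ≡ 11 (mod 36); write m = 36j + 11. Since 4 ∣ 36, reducing mod 4 gives m ≡ 11 ≡ 3 (mod 4); since 9 ∣ 36, reducing mod 9 gives m ≡ 11 ≡ 2 (mod 9).

(⇐) Conversely, if m ≡ 3 (mod 4) and m ≡ 2 (mod 9), then by the Chinese remainder theorem m ≡ 11 (mod 36). This is exactly m ≡ 11 (mod 36).

The biconditional holds.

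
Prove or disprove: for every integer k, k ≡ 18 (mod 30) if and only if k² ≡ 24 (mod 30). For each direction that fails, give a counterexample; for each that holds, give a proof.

Only the forward direction holds.

(→) Suppose k ≡ 18 (mod 30). Write k = 30j + 18. Then (30j + 18)² = 900j² + 1080j + 324 = 30(30j² + 36j + 10) + 24, so k² ≡ 24 (mod 30).

(←) This fails: take k = 12. Then 12² = 144 ≡ 24 (mod 30), yet 12 ≡ 12 (mod 30), not 18.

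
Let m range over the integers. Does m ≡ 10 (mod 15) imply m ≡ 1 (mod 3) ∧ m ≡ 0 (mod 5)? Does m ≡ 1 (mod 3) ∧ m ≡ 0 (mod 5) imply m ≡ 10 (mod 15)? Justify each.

[⇒] Suppose m ≡ 10 (mod 15); write m = 15j + 10. Since 3 ∣ 15, reducing mod 3 gives m ≡ 10 ≡ 1 (mod 3); since 5 ∣ 15, reducing mod 5 gives m ≡ 10 ≡ 0 (mod 5).

[⇐] Conversely, if m ≡ 1 (mod 3) and m ≡ 0 (mod 5), then by the Chinese remainder theorem m ≡ 10 (mod 15). This is exactly m ≡ 10 (mod 15).

Both directions hold.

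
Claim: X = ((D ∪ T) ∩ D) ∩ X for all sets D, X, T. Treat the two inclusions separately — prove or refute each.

(⊆) This inclusion fails. Take D = ∅, X = {1}, T = ∅; then 1 ∈ X but 1 ∉ ((D ∪ T) ∩ D) ∩ X.

(⊇) Let x ∈ ((D ∪ T) ∩ D) ∩ X. Then either x ∈ D ∩ X and x ∉ T; or x ∈ D ∩ X ∩ T. In each case x ∈ X, so ((D ∪ T) ∩ D) ∩ X ⊆ X.

The sets are not equal: only the reverse inclusion holds.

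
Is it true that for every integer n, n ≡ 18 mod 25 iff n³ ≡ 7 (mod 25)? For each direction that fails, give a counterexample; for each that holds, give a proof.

Forward direction. Suppose n ≡ 18 mod 25. Write n = 25j + 18. Then (25j + 18)³ = 15625j³ + 33750j² + 24300j + 5832 = 25(625j³ + 1350j² + 972j + 233) + 7, so n³ ≡ 7 (mod 25).

Converse. Suppose n³ ≡ 7 (mod 25). The only residue r in {0, …, 24} with r³ ≡ 7 (mod 25) is r = 18, so n ≡ 18 (mod 25).

Both implications hold.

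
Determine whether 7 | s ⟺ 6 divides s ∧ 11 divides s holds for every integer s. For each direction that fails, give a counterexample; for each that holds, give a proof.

Neither direction holds.

(⇒) This fails: take s = 7. Certainly 7 ∣ 7, but 6 ∤ 7.

(⇐) This fails: take s = 66. Both 6 ∣ 66 and 11 ∣ 66, yet 66 is not a multiple of 7 (since 66 = 9·7 + 3), so 7 ∤ 66.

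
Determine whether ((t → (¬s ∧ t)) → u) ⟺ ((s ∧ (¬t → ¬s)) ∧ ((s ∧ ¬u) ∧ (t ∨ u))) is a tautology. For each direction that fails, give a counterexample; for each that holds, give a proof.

Only the reverse direction holds.

(⟸) Assume the antecedent. If u is true, the antecedent cannot hold. If u is false, the antecedent forces (u = F, s = T, t = T), and (t → (¬s ∧ t)) → u holds there. Either way (t → (¬s ∧ t)) → u holds.

(⟹) This fails. Under u = T, s = F, t = F, the left side is true but the right side is false.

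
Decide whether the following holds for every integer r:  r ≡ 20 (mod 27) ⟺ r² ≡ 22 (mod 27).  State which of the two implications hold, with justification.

The forward direction holds; the converse fails.

(⇐) This fails: take r = 7. Then 7² = 49 ≡ 22 (mod 27), yet 7 ≡ 7 (mod 27), not 20.

(⇒) Suppose r ≡ 20 (mod 27). Write r = 27j + 20. Then (27j + 20)² = 729j² + 1080j + 400 = 27(27j² + 40j + 14) + 22, so r² ≡ 22 (mod 27).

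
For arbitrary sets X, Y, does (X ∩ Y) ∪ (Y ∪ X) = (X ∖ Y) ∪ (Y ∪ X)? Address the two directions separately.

Both inclusions hold.

Forward inclusion. Let x ∈ (X ∩ Y) ∪ (Y ∪ X). Then either x ∈ X and x ∉ Y; or x ∈ Y and x ∉ X; or x ∈ X ∩ Y. In each case x ∈ (X ∖ Y) ∪ (Y ∪ X), so (X ∩ Y) ∪ (Y ∪ X) ⊆ (X ∖ Y) ∪ (Y ∪ X).

Reverse inclusion. Let x ∈ (X ∖ Y) ∪ (Y ∪ X). Then either x ∈ X and x ∉ Y; or x ∈ Y and x ∉ X; or x ∈ X ∩ Y. In each case x ∈ (X ∩ Y) ∪ (Y ∪ X), so (X ∖ Y) ∪ (Y ∪ X) ⊆ (X ∩ Y) ∪ (Y ∪ X).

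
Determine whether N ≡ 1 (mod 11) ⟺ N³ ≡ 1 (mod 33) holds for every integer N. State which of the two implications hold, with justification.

(→) This fails: take N = 12. Then 12 ≡ 1 (mod 11), but 12³ = 1728 ≡ 12 (mod 33), not 1.

(←) Conversely, the residues r modulo 33 with r³ ≡ 1 (mod 33) are exactly {1}, and each is ≡ 1 (mod 11).

Only the converse holds.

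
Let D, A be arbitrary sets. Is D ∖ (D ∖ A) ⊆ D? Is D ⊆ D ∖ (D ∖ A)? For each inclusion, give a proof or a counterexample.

(⊇) This inclusion fails. Take D = {1}, A = ∅; then 1 ∈ D but 1 ∉ D ∖ (D ∖ A).

(⊆) Let x ∈ D ∖ (D ∖ A). Then x ∈ D ∩ A, from which x ∈ D.

Only the forward inclusion holds.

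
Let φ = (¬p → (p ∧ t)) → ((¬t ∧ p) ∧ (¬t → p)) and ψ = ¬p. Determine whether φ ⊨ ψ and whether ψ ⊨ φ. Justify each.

Not equivalent: only (⇐) holds.

(⟹) This fails. Under t = F, p = T, the left side is true but the right side is false.

(⟸) Assume the antecedent. If t is true, the antecedent forces (t = T, p = F), and the consequent holds there. If t is false, the consequent reduces to true regardless of the other variables. Either way the consequent holds.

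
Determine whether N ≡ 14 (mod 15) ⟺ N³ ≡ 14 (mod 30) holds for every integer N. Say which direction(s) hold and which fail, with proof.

Only the converse holds.

(→) This fails: take N = 29. Then 29 ≡ 14 (mod 15), but 29³ = 24389 ≡ 29 (mod 30), not 14.

(←) Conversely, the residues r modulo 30 with r³ ≡ 14 (mod 30) are exactly {14}, and each is ≡ 14 (mod 15).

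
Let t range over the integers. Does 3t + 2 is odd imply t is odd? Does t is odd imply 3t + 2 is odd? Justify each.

(⇐) Suppose t is odd; write t = 2j + 1. Then 3t + 2 = 3·(2j + 1) + 2 = 2·3j + 5, which is odd.

(⇒) Suppose 3t + 2 is odd. Since 3 is odd, 3t and t have the same parity, so 3t + 2 ≡ t + 2 (mod 2). As 2 is even, 3t + 2 is odd exactly when t is odd. Thus t is odd.

Both directions hold; the statement is true.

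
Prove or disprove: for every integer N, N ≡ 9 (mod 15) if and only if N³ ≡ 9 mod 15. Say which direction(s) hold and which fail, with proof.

Both implications hold.

Forward direction. Suppose N ≡ 9 (mod 15). Write N = 15j + 9. Then (15j + 9)³ = 3375j³ + 6075j² + 3645j + 729 = 15(225j³ + 405j² + 243j + 48) + 9, so N³ ≡ 9 (mod 15).

Converse. Suppose N³ ≡ 9 (mod 15). The only residue r in {0, …, 14} with r³ ≡ 9 (mod 15) is r = 9, so N ≡ 9 (mod 15).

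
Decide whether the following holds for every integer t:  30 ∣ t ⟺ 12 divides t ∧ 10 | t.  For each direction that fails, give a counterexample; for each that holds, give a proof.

The forward direction fails; the converse holds.

(⟹) This fails: take t = 30. Certainly 30 ∣ 30, but 12 ∤ 30.

(⟸) Suppose 12 ∣ t and 10 ∣ t. Any common multiple of 12 and 10 is a multiple of their lcm; here lcm(12, 10) = 12·10/gcd(12, 10) = 120/2 = 60, so 60 ∣ t. Since 30 ∣ 60, it follows that 30 ∣ t.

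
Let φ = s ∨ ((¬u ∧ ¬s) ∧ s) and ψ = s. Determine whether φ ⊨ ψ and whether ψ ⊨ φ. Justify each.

Forward direction. Assume the antecedent. If s is true, s reduces to true regardless of the other variables. If s is false, the antecedent cannot hold. Either way s holds.

Converse. Assume the antecedent. If s is true, s ∨ ((¬u ∧ ¬s) ∧ s) reduces to true regardless of the other variables. If s is false, the antecedent cannot hold. Either way s ∨ ((¬u ∧ ¬s) ∧ s) holds.

Both directions hold.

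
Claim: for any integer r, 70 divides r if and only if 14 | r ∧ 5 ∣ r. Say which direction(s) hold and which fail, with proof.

The biconditional holds.

[⇒] If 70 ∣ r, write r = 70q. Since 70 = 5·14, r = 14·(5q), so 14 ∣ r; and since 70 = 14·5, r = 5·(14q), so 5 ∣ r.

[⇐] Suppose 14 ∣ r and 5 ∣ r. Any common multiple of 14 and 5 is a multiple of their lcm; here gcd(14, 5) = 1, so lcm(14, 5) = 14·5 = 70, so 70 ∣ r.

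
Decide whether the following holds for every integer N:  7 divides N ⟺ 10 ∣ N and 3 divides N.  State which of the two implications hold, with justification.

(→) This fails: take N = 7. Certainly 7 ∣ 7, but 10 ∤ 7.

(←) This fails: take N = 30. Both 10 ∣ 30 and 3 ∣ 30, yet 30 is not a multiple of 7 (since 30 = 4·7 + 2), so 7 ∤ 30.

(⇒) fails and (⇐) fails.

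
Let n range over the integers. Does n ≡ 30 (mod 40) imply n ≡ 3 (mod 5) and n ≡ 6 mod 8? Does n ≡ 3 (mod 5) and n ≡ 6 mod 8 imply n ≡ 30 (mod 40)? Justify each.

Both directions fail.

Forward direction. This fails: n = 30 gives 30 ≡ 30 (mod 40) but 30 ≡ 0 (mod 5), so the conjunction on the right does not hold.

Converse. This fails: n = 38 satisfies both congruences on the right (38 ≡ 3 mod 5 and 38 ≡ 6 mod 8) yet 38 ≡ 38 (mod 40), not 30.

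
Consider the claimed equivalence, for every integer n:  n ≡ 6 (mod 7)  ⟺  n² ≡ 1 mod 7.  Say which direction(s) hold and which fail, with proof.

Forward direction. Suppose n ≡ 6 (mod 7). Write n = 7j + 6. Then (7j + 6)² = 49j² + 84j + 36 = 7(7j² + 12j + 5) + 1, so n² ≡ 1 (mod 7).

Converse. This fails: take n = 1. Then 1² = 1 ≡ 1 (mod 7), yet 1 ≡ 1 (mod 7), not 6.

The forward direction holds; the converse fails.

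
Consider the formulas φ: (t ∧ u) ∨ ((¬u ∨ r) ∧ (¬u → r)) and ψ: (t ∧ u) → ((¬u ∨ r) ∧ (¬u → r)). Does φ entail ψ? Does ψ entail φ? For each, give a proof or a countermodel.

Neither direction holds.

[⇒] This fails. Under r = F, t = T, u = T, the left side is true but the right side is false.

[⇐] This fails. Under r = F, t = F, u = F, the left side is false but the right side is true.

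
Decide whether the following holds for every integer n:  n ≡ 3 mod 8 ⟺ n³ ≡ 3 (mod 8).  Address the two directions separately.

Both implications hold.

(⇒) Suppose n ≡ 3 mod 8. Write n = 8j + 3. Then (8j + 3)³ = 512j³ + 576j² + 216j + 27 = 8(64j³ + 72j² + 27j + 3) + 3, so n³ ≡ 3 (mod 8).

(⇐) For the converse, argue contrapositively. If n ≢ 3 (mod 8), then n is congruent to one of 0, 1, 2, 4, 5, 6, 7 modulo 8, and these give n³ ≡ 0, 1, 0, 0, 5, 0, 7 respectively — never 3.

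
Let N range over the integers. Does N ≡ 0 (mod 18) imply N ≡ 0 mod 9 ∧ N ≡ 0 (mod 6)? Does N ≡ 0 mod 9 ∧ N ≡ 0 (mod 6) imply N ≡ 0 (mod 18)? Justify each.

(⇒) Suppose N ≡ 0 (mod 18); write N = 18j + 0. Since 9 ∣ 18, reducing mod 9 gives N ≡ 0 (mod 9); since 6 ∣ 18, reducing mod 6 gives N ≡ 0 (mod 6).

(⇐) Conversely, if N ≡ 0 (mod 9) and N ≡ 0 (mod 6), then by the Chinese remainder theorem N ≡ 0 (mod 18). This is exactly N ≡ 0 (mod 18).

Both implications hold.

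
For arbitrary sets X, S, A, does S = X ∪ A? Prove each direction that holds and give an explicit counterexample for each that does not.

(⊆) fails and (⊇) fails.

(⊆) This inclusion fails. Take X = ∅, S = {1}, A = ∅; then 1 ∈ S but 1 ∉ X ∪ A.

(⊇) This inclusion fails. Take X = {1}, S = ∅, A = ∅; then 1 ∈ X ∪ A but 1 ∉ S.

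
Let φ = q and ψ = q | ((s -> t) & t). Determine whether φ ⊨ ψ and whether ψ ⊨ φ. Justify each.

Only the forward direction holds.

(⟹) Assume the antecedent. If s is true, the antecedent forces (s = T, q = T, t = F) or (s = T, q = T, t = T), and q | ((s -> t) & t) holds there. If s is false, the antecedent forces (s = F, q = T, t = F) or (s = F, q = T, t = T), and q | ((s -> t) & t) holds there. Either way q | ((s -> t) & t) holds.

(⟸) This fails. Under s = F, q = F, t = T, the left side is false but the right side is true.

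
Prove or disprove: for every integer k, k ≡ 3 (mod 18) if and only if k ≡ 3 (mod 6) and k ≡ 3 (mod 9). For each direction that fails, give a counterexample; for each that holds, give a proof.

Equivalent; both directions hold.

(⇐) If k ≡ 3 (mod 6) and k ≡ 3 (mod 9), then by the Chinese remainder theorem k ≡ 3 (mod 18). This is exactly k ≡ 3 (mod 18).

(⇒) Suppose k ≡ 3 (mod 18); write k = 18j + 3. Since 6 ∣ 18, reducing mod 6 gives k ≡ 3 (mod 6); since 9 ∣ 18, reducing mod 9 gives k ≡ 3 (mod 9).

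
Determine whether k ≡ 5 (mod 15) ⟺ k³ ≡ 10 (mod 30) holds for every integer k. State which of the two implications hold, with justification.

[⇒] This fails: take k = 5. Then 5 ≡ 5 (mod 15), but 5³ = 125 ≡ 5 (mod 30), not 10.

[⇐] This fails: take k = 10. Then 10³ = 1000 ≡ 10 (mod 30), yet 10 ≡ 10 (mod 15), not 5.

Neither direction holds.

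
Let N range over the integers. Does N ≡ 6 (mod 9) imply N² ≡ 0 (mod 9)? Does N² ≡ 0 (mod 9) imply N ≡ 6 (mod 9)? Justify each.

(⇒) Suppose N ≡ 6 (mod 9). Write N = 9j + 6. Then (9j + 6)² = 81j² + 108j + 36 = 9(9j² + 12j + 4) + 0, so N² ≡ 0 (mod 9).

(⇐) This fails: take N = 0. Then 0² = 0 ≡ 0 (mod 9), yet 0 ≡ 0 (mod 9), not 6.

The forward direction holds; the converse fails.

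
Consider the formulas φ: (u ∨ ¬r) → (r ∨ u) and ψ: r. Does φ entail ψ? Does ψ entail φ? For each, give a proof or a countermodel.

Not equivalent: only (⇐) holds.

[⇒] This fails. Under r = F, u = T, the left side is true but the right side is false.

[⇐] Assume the antecedent. If r is true, (u ∨ ¬r) → (r ∨ u) reduces to true regardless of the other variables. If r is false, the antecedent cannot hold. Either way (u ∨ ¬r) → (r ∨ u) holds.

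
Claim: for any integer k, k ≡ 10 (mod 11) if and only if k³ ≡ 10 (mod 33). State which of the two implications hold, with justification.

(⇒) fails; (⇐) holds.

(⟹) This fails: take k = 21. Then 21 ≡ 10 (mod 11), but 21³ = 9261 ≡ 21 (mod 33), not 10.

(⟸) Conversely, the residues r modulo 33 with r³ ≡ 10 (mod 33) are exactly {10}, and each is ≡ 10 (mod 11).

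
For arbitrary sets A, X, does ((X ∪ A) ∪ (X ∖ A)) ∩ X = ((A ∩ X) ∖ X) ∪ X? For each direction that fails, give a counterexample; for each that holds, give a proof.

(⟹) Let x ∈ ((X ∪ A) ∪ (X ∖ A)) ∩ X. Then either x ∈ X and x ∉ A; or x ∈ A ∩ X. In each case x ∈ ((A ∩ X) ∖ X) ∪ X, so ((X ∪ A) ∪ (X ∖ A)) ∩ X ⊆ ((A ∩ X) ∖ X) ∪ X.

(⟸) Let x ∈ ((A ∩ X) ∖ X) ∪ X. Then either x ∈ X and x ∉ A; or x ∈ A ∩ X. In each case x ∈ ((X ∪ A) ∪ (X ∖ A)) ∩ X, so ((A ∩ X) ∖ X) ∪ X ⊆ ((X ∪ A) ∪ (X ∖ A)) ∩ X.

The two sets are equal.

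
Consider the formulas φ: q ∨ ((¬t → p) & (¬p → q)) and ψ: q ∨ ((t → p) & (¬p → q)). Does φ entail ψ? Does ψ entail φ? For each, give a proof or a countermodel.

The biconditional holds.

(→) Assume the antecedent. If q is true, q ∨ ((t → p) & (¬p → q)) reduces to true regardless of the other variables. If q is false, the antecedent forces (t = F, q = F, p = T) or (t = T, q = F, p = T), and q ∨ ((t → p) & (¬p → q)) holds there. Either way q ∨ ((t → p) & (¬p → q)) holds.

(←) Assume the antecedent. If q is true, q ∨ ((¬t → p) & (¬p → q)) reduces to true regardless of the other variables. If q is false, the antecedent forces (t = F, q = F, p = T) or (t = T, q = F, p = T), and q ∨ ((¬t → p) & (¬p → q)) holds there. Either way q ∨ ((¬t → p) & (¬p → q)) holds.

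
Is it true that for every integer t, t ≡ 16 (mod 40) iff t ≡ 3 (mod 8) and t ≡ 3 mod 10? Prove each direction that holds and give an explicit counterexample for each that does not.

(→) This fails: t = 16 gives 16 ≡ 16 (mod 40) but 16 ≡ 0 (mod 8), so the conjunction on the right does not hold.

(←) This fails: t = 3 satisfies both congruences on the right (3 ≡ 3 mod 8 and 3 ≡ 3 mod 10) yet 3 ≡ 3 (mod 40), not 16.

Neither direction holds.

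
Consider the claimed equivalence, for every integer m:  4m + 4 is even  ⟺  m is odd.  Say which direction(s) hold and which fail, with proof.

Only the converse holds.

(⟹) This fails: take m = 4. Then 4m + 4 = 20, which is even, yet m = 4 is even, not odd.

(⟸) Suppose m is odd. Since 4 is even, 4m is even for every m, so 4m + 4 has the same parity as 4, which is even. Hence 4m + 4 is even.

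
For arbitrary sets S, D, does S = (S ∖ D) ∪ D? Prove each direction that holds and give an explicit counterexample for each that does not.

Reverse inclusion. This inclusion fails. Take S = ∅, D = {1}; then 1 ∈ (S ∖ D) ∪ D but 1 ∉ S.

Forward inclusion. Let x ∈ S. Then either x ∈ S and x ∉ D; or x ∈ S ∩ D. In each case x ∈ (S ∖ D) ∪ D, so S ⊆ (S ∖ D) ∪ D.

(⊆) holds; (⊇) fails.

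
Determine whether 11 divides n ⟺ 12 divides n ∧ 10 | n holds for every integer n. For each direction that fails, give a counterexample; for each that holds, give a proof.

[⇒] This fails: take n = 11. Certainly 11 ∣ 11, but 12 ∤ 11.

[⇐] This fails: take n = 60. Both 12 ∣ 60 and 10 ∣ 60, yet 60 is not a multiple of 11 (since 60 = 5·11 + 5), so 11 ∤ 60.

Neither direction holds.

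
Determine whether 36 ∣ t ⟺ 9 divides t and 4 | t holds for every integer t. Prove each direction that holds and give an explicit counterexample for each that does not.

Both directions hold; the statement is true.

[⇒] If 36 ∣ t, write t = 36q. Since 36 = 4·9, t = 9·(4q), so 9 ∣ t; and since 36 = 9·4, t = 4·(9q), so 4 ∣ t.

[⇐] Suppose 9 ∣ t and 4 ∣ t. Any common multiple of 9 and 4 is a multiple of their lcm; here gcd(9, 4) = 1, so lcm(9, 4) = 9·4 = 36, so 36 ∣ t.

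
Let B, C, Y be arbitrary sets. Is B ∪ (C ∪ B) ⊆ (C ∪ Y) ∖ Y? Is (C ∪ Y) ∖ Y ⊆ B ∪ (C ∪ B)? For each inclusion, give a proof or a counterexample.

The sets are not equal: only the reverse inclusion holds.

(⟸) Let x ∈ (C ∪ Y) ∖ Y. Then either x ∈ C and x ∉ B, Y; or x ∈ B ∩ C and x ∉ Y. In each case x ∈ B ∪ (C ∪ B), so (C ∪ Y) ∖ Y ⊆ B ∪ (C ∪ B).

(⟹) This inclusion fails. Take B = {1}, C = ∅, Y = ∅; then 1 ∈ B ∪ (C ∪ B) but 1 ∉ (C ∪ Y) ∖ Y.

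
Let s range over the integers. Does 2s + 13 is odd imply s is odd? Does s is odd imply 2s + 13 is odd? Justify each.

(⇒) fails; (⇐) holds.

[⇒] This fails: take s = 6. Then 2s + 13 = 25, which is odd, yet s = 6 is even, not odd.

[⇐] Suppose s is odd. Since 2 is even, 2s is even for every s, so 2s + 13 has the same parity as 13, which is odd. Hence 2s + 13 is odd.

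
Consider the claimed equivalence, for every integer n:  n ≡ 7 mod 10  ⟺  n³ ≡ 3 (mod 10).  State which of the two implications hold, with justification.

The biconditional holds.

[⇒] Suppose n ≡ 7 mod 10. Write n = 10j + 7. Then (10j + 7)³ = 1000j³ + 2100j² + 1470j + 343 = 10(100j³ + 210j² + 147j + 34) + 3, so n³ ≡ 3 (mod 10).

[⇐] For the converse, argue contrapositively. If n ≢ 7 (mod 10), then n is congruent to one of 0, 1, 2, 3, 4, 5, 6, 8, 9 modulo 10, and these give n³ ≡ 0, 1, 8, 7, 4, 5, 6, 2, 9 respectively — never 3.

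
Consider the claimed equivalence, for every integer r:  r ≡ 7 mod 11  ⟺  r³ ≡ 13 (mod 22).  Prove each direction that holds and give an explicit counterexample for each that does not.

Forward direction. This fails: take r = 18. Then 18 ≡ 7 (mod 11), but 18³ = 5832 ≡ 2 (mod 22), not 13.

Converse. The residues r modulo 22 with r³ ≡ 13 (mod 22) are exactly {7}, and each is ≡ 7 (mod 11).

Only the converse holds.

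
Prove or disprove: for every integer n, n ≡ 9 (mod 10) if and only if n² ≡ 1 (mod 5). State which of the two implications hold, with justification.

Forward direction. Suppose n ≡ 9 (mod 10). Then n² ≡ 9² = 81 (mod 10), and since 5 ∣ 10, also n² ≡ 1 (mod 5).

Converse. This fails: take n = 1. Then 1² = 1 ≡ 1 (mod 5), yet 1 ≡ 1 (mod 10), not 9.

The forward direction holds; the converse fails.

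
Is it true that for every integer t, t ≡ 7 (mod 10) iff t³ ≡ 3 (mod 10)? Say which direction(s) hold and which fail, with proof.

(⇒) Suppose t ≡ 7 (mod 10). Write t = 10j + 7. Then (10j + 7)³ = 1000j³ + 2100j² + 1470j + 343 = 10(100j³ + 210j² + 147j + 34) + 3, so t³ ≡ 3 (mod 10).

(⇐) For the converse, argue contrapositively. If t ≢ 7 (mod 10), then t is congruent to one of 0, 1, 2, 3, 4, 5, 6, 8, 9 modulo 10, and these give t³ ≡ 0, 1, 8, 7, 4, 5, 6, 2, 9 respectively — never 3.

Both implications hold.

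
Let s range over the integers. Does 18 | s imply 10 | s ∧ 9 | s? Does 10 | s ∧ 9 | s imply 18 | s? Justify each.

Only the converse holds.

(⟹) This fails: take s = 18. Certainly 18 ∣ 18, but 10 ∤ 18.

(⟸) Suppose 10 ∣ s and 9 ∣ s. Any common multiple of 10 and 9 is a multiple of their lcm; here gcd(10, 9) = 1, so lcm(10, 9) = 10·9 = 90, so 90 ∣ s. Since 18 ∣ 90, it follows that 18 ∣ s.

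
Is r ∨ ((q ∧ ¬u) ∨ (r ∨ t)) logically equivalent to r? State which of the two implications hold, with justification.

Not equivalent: only (⇐) holds.

(⇒) This fails. Under q = T, u = F, r = F, t = F, the left side is true but the right side is false.

(⇐) Assume the antecedent. If r is true, r ∨ ((q ∧ ¬u) ∨ (r ∨ t)) reduces to true regardless of the other variables. If r is false, the antecedent cannot hold. Either way r ∨ ((q ∧ ¬u) ∨ (r ∨ t)) holds.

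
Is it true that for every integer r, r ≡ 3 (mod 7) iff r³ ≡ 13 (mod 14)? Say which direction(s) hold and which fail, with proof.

Forward direction. This fails: take r = 10. Then 10 ≡ 3 (mod 7), but 10³ = 1000 ≡ 6 (mod 14), not 13.

Converse. This fails: take r = 5. Then 5³ = 125 ≡ 13 (mod 14), yet 5 ≡ 5 (mod 7), not 3.

(⇒) fails and (⇐) fails.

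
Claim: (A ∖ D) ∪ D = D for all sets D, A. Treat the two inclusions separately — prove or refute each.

Only the reverse inclusion holds.

Reverse inclusion. Let x ∈ D. Then either x ∈ D and x ∉ A; or x ∈ D ∩ A. In each case x ∈ (A ∖ D) ∪ D, so D ⊆ (A ∖ D) ∪ D.

Forward inclusion. This inclusion fails. Take D = ∅, A = {1}; then 1 ∈ (A ∖ D) ∪ D but 1 ∉ D.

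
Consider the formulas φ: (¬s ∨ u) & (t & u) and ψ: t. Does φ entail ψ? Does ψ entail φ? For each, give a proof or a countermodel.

(⇐) This fails. Under s = F, u = F, t = T, the left side is false but the right side is true.

(⇒) Assume the antecedent. If s is true, the antecedent forces (s = T, u = T, t = T), and t holds there. If s is false, the antecedent forces (s = F, u = T, t = T), and t holds there. Either way t holds.

Not equivalent: only (⇒) holds.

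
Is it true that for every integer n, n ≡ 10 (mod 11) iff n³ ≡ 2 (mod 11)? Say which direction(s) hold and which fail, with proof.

Neither direction holds.

(⟹) This fails: take n = 10. Then 10 ≡ 10 (mod 11), but 10³ = 1000 ≡ 10 (mod 11), not 2.

(⟸) This fails: take n = 7. Then 7³ = 343 ≡ 2 (mod 11), yet 7 ≡ 7 (mod 11), not 10.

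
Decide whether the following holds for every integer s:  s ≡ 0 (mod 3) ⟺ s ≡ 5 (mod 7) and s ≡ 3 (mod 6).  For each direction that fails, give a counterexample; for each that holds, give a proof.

Only the reverse direction holds.

(⟹) This fails: s = 0 gives 0 ≡ 0 (mod 3) but 0 ≡ 0 (mod 7), so the conjunction on the right does not hold.

(⟸) Conversely, if s ≡ 5 (mod 7) and s ≡ 3 (mod 6), then by the Chinese remainder theorem s ≡ 33 (mod 42). Since 33 ≡ 0 (mod 3) and 3 ∣ 42, we get s ≡ 0 (mod 3).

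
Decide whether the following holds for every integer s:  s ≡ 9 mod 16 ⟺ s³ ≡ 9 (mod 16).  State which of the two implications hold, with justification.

(←) Suppose s³ ≡ 9 (mod 16). The only residue r in {0, …, 15} with r³ ≡ 9 (mod 16) is r = 9, so s ≡ 9 (mod 16).

(→) Suppose s ≡ 9 mod 16. Write s = 16j + 9. Then (16j + 9)³ = 4096j³ + 6912j² + 3888j + 729 = 16(256j³ + 432j² + 243j + 45) + 9, so s³ ≡ 9 (mod 16).

Equivalent; both directions hold.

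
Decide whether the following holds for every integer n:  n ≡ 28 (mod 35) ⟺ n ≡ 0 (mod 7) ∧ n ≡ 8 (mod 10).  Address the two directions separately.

(⇐) If n ≡ 0 (mod 7) and n ≡ 8 (mod 10), then by the Chinese remainder theorem n ≡ 28 (mod 70). Since 28 ≡ 28 (mod 35) and 35 ∣ 70, we get n ≡ 28 (mod 35).

(⇒) This fails: n = 63 gives 63 ≡ 28 (mod 35) but 63 ≡ 3 (mod 10), so the conjunction on the right does not hold.

The forward direction fails; the converse holds.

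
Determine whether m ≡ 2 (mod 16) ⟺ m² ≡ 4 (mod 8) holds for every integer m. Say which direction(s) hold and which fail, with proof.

Converse. This fails: take m = 6. Then 6² = 36 ≡ 4 (mod 8), yet 6 ≡ 6 (mod 16), not 2.

Forward direction. Suppose m ≡ 2 (mod 16). Then m² ≡ 2² = 4 (mod 16), and since 8 ∣ 16, also m² ≡ 4 (mod 8).

(⇒) holds; (⇐) fails.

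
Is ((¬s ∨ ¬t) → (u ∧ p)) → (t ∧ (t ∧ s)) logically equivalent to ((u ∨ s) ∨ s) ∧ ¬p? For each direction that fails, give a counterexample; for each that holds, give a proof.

Forward direction. This fails. Under p = F, u = F, t = F, s = F, the left side is true but the right side is false.

Converse. Assume the antecedent. If p is true, the antecedent cannot hold. If p is false, the consequent reduces to true regardless of the other variables. Either way the consequent holds.

The forward direction fails; the converse holds.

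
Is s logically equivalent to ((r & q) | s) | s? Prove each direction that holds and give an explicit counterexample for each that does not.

Forward direction. Assume the antecedent. If q is true, the antecedent forces (q = T, s = T, r = F) or (q = T, s = T, r = T), and ((r & q) | s) | s holds there. If q is false, the antecedent forces (q = F, s = T, r = F) or (q = F, s = T, r = T), and ((r & q) | s) | s holds there. Either way ((r & q) | s) | s holds.

Converse. This fails. Under q = T, s = F, r = T, the left side is false but the right side is true.

Not equivalent: only (⇒) holds.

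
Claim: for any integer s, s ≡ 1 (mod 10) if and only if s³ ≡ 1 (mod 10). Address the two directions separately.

Both implications hold.

Forward direction. Suppose s ≡ 1 (mod 10). Write s = 10j + 1. Then (10j + 1)³ = 1000j³ + 300j² + 30j + 1 = 10(100j³ + 30j² + 3j) + 1, so s³ ≡ 1 (mod 10).

Converse. Suppose s³ ≡ 1 (mod 10). The only residue r in {0, …, 9} with r³ ≡ 1 (mod 10) is r = 1, so s ≡ 1 (mod 10).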